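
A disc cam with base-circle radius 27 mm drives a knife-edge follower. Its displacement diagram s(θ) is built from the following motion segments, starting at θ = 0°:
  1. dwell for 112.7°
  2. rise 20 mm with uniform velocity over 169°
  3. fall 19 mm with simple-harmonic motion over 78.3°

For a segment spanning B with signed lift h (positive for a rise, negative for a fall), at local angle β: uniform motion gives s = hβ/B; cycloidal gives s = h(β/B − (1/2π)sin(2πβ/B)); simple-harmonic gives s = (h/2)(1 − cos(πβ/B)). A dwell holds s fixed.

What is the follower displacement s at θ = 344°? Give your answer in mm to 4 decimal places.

seg 1 [0°–112.7°] dwell: s stays 0.0000
seg 2 [112.7°–281.7°] uniform, h=20: full span → s += 20 → s = 20.0000
seg 3 [281.7°–360°] simple-harmonic, h=-19: θ=344° here. β=62.3, B=78.3. -19/2·(1 − cos(π·0.7957)) = -17.1088 → s = 2.8912

2.8912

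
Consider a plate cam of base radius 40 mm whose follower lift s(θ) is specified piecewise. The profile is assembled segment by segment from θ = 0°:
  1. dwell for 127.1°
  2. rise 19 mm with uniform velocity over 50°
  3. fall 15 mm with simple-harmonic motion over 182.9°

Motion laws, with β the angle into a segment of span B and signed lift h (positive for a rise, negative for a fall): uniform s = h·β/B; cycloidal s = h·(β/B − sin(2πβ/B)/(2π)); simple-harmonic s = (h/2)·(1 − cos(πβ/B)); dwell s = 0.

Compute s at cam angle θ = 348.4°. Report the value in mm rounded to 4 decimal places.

seg 1 [0°–127.1°] dwell: s stays 0.0000
seg 2 [127.1°–177.1°] uniform, h=19: full span → s += 19 → s = 19.0000
seg 3 [177.1°–360°] simple-harmonic, h=-15: θ=348.4° here. β=171.3, B=182.9. -15/2·(1 − cos(π·0.9366)) = -14.8516 → s = 4.1484

4.1484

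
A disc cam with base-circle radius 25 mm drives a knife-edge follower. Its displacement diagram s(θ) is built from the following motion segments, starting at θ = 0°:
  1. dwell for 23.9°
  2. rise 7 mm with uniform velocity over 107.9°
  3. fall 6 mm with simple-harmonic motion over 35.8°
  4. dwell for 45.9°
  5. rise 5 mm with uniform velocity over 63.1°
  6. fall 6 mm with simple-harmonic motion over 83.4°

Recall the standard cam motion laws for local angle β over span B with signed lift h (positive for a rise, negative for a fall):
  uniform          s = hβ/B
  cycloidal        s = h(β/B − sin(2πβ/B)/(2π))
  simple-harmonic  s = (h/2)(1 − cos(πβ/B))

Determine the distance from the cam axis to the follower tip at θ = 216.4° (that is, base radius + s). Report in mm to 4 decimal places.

seg 1 [0°–23.9°] dwell: s stays 0.0000
seg 2 [23.9°–131.8°] uniform, h=7: full span → s += 7 → s = 7.0000
seg 3 [131.8°–167.6°] simple-harmonic, h=-6: full span → s += -6 → s = 1.0000
seg 4 [167.6°–213.5°] dwell: s stays 1.0000
seg 5 [213.5°–276.6°] uniform, h=5: θ=216.4° here. β=2.9, B=63.1. 5·2.9/63.1 = 0.2298 → s = 1.2298
radial distance = base radius + s = 25 + 1.2298 = 26.2298

26.2298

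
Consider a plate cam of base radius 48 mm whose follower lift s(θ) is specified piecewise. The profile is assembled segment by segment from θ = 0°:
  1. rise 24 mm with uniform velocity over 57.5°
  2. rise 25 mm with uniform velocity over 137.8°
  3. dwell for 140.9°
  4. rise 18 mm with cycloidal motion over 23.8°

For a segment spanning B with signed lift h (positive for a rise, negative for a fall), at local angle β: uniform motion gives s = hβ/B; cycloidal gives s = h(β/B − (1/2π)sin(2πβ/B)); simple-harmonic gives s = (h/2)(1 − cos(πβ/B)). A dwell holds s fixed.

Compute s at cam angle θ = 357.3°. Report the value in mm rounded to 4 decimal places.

seg 1 [0°–57.5°] uniform, h=24: full span → s += 24 → s = 24.0000
seg 2 [57.5°–195.3°] uniform, h=25: full span → s += 25 → s = 49.0000
seg 3 [195.3°–336.2°] dwell: s stays 49.0000
seg 4 [336.2°–360°] cycloidal, h=18: θ=357.3° here. β=21.1, B=23.8. 18·(0.8866 − sin(2π·0.8866)/(2π)) = 17.8314 → s = 66.8314

66.8314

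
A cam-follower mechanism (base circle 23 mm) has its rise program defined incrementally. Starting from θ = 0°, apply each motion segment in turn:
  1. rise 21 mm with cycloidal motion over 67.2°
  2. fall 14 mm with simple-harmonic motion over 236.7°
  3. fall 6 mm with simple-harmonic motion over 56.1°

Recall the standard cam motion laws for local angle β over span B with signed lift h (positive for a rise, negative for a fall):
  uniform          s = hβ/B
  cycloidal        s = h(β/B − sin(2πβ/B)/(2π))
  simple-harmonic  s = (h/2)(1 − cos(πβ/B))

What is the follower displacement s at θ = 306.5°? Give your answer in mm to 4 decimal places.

seg 1 [0°–67.2°] cycloidal, h=21: full span → s += 21 → s = 21.0000
seg 2 [67.2°–303.9°] simple-harmonic, h=-14: full span → s += -14 → s = 7.0000
seg 3 [303.9°–360°] simple-harmonic, h=-6: θ=306.5° here. β=2.6, B=56.1. -6/2·(1 − cos(π·0.0463)) = -0.0317 → s = 6.9683

6.9683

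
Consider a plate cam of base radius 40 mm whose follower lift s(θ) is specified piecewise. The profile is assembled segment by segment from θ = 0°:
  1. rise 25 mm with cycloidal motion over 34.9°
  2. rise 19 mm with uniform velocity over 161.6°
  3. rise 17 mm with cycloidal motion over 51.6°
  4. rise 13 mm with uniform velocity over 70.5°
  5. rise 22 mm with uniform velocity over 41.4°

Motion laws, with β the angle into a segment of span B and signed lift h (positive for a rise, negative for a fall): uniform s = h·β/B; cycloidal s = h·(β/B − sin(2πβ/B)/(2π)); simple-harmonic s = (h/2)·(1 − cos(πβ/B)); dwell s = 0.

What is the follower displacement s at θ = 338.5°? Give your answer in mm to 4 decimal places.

seg 1 [0°–34.9°] cycloidal, h=25: full span → s += 25 → s = 25.0000
seg 2 [34.9°–196.5°] uniform, h=19: full span → s += 19 → s = 44.0000
seg 3 [196.5°–248.1°] cycloidal, h=17: full span → s += 17 → s = 61.0000
seg 4 [248.1°–318.6°] uniform, h=13: full span → s += 13 → s = 74.0000
seg 5 [318.6°–360°] uniform, h=22: θ=338.5° here. β=19.9, B=41.4. 22·19.9/41.4 = 10.5749 → s = 84.5749

84.5749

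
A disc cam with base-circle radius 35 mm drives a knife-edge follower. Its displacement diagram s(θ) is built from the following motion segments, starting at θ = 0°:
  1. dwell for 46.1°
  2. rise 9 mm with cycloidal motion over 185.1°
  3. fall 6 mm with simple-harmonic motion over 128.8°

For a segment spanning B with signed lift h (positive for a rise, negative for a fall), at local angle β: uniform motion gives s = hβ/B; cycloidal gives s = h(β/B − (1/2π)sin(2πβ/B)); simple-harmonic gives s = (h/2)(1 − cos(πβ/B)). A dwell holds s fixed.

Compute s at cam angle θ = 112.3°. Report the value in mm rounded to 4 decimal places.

seg 1 [0°–46.1°] dwell: s stays 0.0000
seg 2 [46.1°–231.2°] cycloidal, h=9: θ=112.3° here. β=66.2, B=185.1. 9·(0.3576 − sin(2π·0.3576)/(2π)) = 2.1017 → s = 2.1017

2.1017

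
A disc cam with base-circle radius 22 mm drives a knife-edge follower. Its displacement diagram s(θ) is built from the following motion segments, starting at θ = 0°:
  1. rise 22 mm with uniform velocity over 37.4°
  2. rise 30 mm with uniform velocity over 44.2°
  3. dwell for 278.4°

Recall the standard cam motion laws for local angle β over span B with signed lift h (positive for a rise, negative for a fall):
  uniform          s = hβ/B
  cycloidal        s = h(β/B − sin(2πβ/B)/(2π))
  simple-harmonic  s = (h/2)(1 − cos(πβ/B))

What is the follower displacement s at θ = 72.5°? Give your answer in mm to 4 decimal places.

seg 1 [0°–37.4°] uniform, h=22: full span → s += 22 → s = 22.0000
seg 2 [37.4°–81.6°] uniform, h=30: θ=72.5° here. β=35.1, B=44.2. 30·35.1/44.2 = 23.8235 → s = 45.8235

45.8235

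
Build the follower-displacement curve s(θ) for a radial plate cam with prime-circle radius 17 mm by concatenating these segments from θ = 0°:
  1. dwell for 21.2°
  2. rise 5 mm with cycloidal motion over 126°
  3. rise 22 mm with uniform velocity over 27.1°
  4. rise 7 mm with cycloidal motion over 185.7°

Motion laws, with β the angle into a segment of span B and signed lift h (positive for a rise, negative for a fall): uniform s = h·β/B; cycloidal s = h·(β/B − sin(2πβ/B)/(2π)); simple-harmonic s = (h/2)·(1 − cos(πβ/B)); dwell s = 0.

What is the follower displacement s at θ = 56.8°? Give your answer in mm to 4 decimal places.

seg 1 [0°–21.2°] dwell: s stays 0.0000
seg 2 [21.2°–147.2°] cycloidal, h=5: θ=56.8° here. β=35.6, B=126. 5·(0.2825 − sin(2π·0.2825)/(2π)) = 0.6335 → s = 0.6335

0.6335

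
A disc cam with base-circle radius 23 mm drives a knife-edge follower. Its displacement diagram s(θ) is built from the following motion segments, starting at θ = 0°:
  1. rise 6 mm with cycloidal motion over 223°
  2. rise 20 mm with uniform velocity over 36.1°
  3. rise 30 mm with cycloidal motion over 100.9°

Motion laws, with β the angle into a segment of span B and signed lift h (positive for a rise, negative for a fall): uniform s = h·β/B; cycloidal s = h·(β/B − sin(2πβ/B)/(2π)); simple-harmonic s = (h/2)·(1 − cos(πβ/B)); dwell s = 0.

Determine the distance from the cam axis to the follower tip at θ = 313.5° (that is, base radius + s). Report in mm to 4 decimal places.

seg 1 [0°–223°] cycloidal, h=6: full span → s += 6 → s = 6.0000
seg 2 [223°–259.1°] uniform, h=20: full span → s += 20 → s = 26.0000
seg 3 [259.1°–360°] cycloidal, h=30: θ=313.5° here. β=54.4, B=100.9. 30·(0.5391 − sin(2π·0.5391)/(2π)) = 17.3371 → s = 43.3371
radial distance = base radius + s = 23 + 43.3371 = 66.3371

66.3371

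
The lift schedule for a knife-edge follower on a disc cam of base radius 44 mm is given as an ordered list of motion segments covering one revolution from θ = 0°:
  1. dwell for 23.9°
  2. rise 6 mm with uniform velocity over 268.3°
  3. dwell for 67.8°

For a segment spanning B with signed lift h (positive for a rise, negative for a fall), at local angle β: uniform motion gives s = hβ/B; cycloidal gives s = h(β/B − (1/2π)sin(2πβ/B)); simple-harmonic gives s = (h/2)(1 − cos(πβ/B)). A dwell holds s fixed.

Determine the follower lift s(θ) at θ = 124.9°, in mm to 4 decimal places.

seg 1 [0°–23.9°] dwell: s stays 0.0000
seg 2 [23.9°–292.2°] uniform, h=6: θ=124.9° here. β=101, B=268.3. 6·101/268.3 = 2.2587 → s = 2.2587

2.2587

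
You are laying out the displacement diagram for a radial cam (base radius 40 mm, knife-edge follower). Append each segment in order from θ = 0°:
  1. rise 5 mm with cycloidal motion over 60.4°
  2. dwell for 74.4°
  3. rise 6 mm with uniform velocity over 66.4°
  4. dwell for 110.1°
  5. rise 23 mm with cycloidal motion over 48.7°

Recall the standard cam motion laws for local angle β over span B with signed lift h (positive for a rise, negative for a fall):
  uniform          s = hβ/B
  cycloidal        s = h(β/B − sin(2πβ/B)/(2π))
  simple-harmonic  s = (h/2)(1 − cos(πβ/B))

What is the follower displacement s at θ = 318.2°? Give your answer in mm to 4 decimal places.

seg 1 [0°–60.4°] cycloidal, h=5: full span → s += 5 → s = 5.0000
seg 2 [60.4°–134.8°] dwell: s stays 5.0000
seg 3 [134.8°–201.2°] uniform, h=6: full span → s += 6 → s = 11.0000
seg 4 [201.2°–311.3°] dwell: s stays 11.0000
seg 5 [311.3°–360°] cycloidal, h=23: θ=318.2° here. β=6.9, B=48.7. 23·(0.1417 − sin(2π·0.1417)/(2π)) = 0.4137 → s = 11.4137

11.4137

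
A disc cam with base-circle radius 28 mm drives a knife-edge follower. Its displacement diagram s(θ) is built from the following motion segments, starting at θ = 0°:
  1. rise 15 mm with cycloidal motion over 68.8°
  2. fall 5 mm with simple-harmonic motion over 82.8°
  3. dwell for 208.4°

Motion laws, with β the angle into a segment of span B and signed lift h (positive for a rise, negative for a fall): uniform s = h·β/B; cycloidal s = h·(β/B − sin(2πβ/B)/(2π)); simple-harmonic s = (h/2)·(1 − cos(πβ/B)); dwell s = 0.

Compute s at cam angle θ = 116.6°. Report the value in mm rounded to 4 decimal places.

seg 1 [0°–68.8°] cycloidal, h=15: full span → s += 15 → s = 15.0000
seg 2 [68.8°–151.6°] simple-harmonic, h=-5: θ=116.6° here. β=47.8, B=82.8. -5/2·(1 − cos(π·0.5773)) = -3.1011 → s = 11.8989

11.8989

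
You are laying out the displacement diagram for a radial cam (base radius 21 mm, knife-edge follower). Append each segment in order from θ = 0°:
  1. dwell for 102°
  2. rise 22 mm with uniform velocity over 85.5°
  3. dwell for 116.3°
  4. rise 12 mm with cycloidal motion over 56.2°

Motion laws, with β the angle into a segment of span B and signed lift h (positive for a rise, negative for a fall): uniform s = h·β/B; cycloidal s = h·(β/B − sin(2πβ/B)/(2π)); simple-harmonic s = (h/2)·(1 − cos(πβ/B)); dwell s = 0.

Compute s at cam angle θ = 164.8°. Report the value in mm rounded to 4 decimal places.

seg 1 [0°–102°] dwell: s stays 0.0000
seg 2 [102°–187.5°] uniform, h=22: θ=164.8° here. β=62.8, B=85.5. 22·62.8/85.5 = 16.1591 → s = 16.1591

16.1591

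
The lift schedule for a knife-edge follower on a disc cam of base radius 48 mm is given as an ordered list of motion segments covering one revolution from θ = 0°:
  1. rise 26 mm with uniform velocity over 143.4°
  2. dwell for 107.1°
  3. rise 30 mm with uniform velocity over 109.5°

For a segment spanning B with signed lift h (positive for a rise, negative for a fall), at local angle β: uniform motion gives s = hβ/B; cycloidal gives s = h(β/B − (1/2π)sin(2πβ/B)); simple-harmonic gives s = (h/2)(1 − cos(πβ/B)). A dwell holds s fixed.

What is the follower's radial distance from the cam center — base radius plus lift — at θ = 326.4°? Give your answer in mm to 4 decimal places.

seg 1 [0°–143.4°] uniform, h=26: full span → s += 26 → s = 26.0000
seg 2 [143.4°–250.5°] dwell: s stays 26.0000
seg 3 [250.5°–360°] uniform, h=30: θ=326.4° here. β=75.9, B=109.5. 30·75.9/109.5 = 20.7945 → s = 46.7945
radial distance = base radius + s = 48 + 46.7945 = 94.7945

94.7945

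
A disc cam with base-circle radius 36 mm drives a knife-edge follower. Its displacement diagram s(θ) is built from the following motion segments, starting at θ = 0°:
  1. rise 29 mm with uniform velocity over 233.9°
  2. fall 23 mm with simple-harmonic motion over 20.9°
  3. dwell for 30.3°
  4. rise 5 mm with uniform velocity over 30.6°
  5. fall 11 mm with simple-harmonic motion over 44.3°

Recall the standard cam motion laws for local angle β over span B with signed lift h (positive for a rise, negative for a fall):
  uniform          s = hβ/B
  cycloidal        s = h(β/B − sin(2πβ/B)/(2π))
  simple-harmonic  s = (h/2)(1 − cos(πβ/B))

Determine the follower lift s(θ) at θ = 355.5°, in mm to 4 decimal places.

seg 1 [0°–233.9°] uniform, h=29: full span → s += 29 → s = 29.0000
seg 2 [233.9°–254.8°] simple-harmonic, h=-23: full span → s += -23 → s = 6.0000
seg 3 [254.8°–285.1°] dwell: s stays 6.0000
seg 4 [285.1°–315.7°] uniform, h=5: full span → s += 5 → s = 11.0000
seg 5 [315.7°–360°] simple-harmonic, h=-11: θ=355.5° here. β=39.8, B=44.3. -11/2·(1 − cos(π·0.8984)) = -10.7223 → s = 0.2777

0.2777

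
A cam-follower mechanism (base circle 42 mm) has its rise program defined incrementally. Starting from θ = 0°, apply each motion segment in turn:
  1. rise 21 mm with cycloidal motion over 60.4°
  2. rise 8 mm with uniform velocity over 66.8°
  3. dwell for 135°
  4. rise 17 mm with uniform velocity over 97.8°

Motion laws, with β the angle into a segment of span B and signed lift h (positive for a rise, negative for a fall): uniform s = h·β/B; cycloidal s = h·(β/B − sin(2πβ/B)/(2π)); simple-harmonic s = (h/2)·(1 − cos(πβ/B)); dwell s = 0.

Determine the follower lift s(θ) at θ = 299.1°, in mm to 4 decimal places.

seg 1 [0°–60.4°] cycloidal, h=21: full span → s += 21 → s = 21.0000
seg 2 [60.4°–127.2°] uniform, h=8: full span → s += 8 → s = 29.0000
seg 3 [127.2°–262.2°] dwell: s stays 29.0000
seg 4 [262.2°–360°] uniform, h=17: θ=299.1° here. β=36.9, B=97.8. 17·36.9/97.8 = 6.4141 → s = 35.4141

35.4141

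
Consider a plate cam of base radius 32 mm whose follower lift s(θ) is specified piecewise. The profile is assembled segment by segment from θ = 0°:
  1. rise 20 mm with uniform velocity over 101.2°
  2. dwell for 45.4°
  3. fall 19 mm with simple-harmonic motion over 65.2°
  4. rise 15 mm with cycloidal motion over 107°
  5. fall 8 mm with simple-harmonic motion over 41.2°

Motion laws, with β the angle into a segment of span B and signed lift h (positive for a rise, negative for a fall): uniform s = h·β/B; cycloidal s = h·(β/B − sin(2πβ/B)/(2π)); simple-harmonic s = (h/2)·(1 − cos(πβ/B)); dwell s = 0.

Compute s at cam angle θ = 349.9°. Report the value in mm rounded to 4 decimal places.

seg 1 [0°–101.2°] uniform, h=20: full span → s += 20 → s = 20.0000
seg 2 [101.2°–146.6°] dwell: s stays 20.0000
seg 3 [146.6°–211.8°] simple-harmonic, h=-19: full span → s += -19 → s = 1.0000
seg 4 [211.8°–318.8°] cycloidal, h=15: full span → s += 15 → s = 16.0000
seg 5 [318.8°–360°] simple-harmonic, h=-8: θ=349.9° here. β=31.1, B=41.2. -8/2·(1 − cos(π·0.7549)) = -6.8712 → s = 9.1288

9.1288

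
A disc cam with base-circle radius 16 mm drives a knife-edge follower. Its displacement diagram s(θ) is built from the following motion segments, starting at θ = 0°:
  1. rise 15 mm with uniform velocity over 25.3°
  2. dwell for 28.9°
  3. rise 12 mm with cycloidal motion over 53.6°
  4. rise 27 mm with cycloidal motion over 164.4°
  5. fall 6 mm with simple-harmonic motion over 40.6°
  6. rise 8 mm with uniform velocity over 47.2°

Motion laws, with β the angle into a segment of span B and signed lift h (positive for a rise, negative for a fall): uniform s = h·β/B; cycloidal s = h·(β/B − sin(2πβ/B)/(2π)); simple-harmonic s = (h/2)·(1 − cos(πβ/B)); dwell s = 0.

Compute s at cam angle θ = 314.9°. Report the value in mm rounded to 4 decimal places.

seg 1 [0°–25.3°] uniform, h=15: full span → s += 15 → s = 15.0000
seg 2 [25.3°–54.2°] dwell: s stays 15.0000
seg 3 [54.2°–107.8°] cycloidal, h=12: full span → s += 12 → s = 27.0000
seg 4 [107.8°–272.2°] cycloidal, h=27: full span → s += 27 → s = 54.0000
seg 5 [272.2°–312.8°] simple-harmonic, h=-6: full span → s += -6 → s = 48.0000
seg 6 [312.8°–360°] uniform, h=8: θ=314.9° here. β=2.1, B=47.2. 8·2.1/47.2 = 0.3559 → s = 48.3559

48.3559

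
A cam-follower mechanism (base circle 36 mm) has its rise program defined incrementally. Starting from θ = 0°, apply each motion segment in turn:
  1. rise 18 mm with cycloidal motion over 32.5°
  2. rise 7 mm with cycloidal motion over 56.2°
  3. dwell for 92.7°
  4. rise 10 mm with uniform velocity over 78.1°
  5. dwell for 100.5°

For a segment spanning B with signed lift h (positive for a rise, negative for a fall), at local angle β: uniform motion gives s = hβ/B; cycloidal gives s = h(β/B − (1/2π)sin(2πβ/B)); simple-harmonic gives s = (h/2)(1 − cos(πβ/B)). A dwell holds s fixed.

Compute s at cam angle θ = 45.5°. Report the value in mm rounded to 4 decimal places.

seg 1 [0°–32.5°] cycloidal, h=18: full span → s += 18 → s = 18.0000
seg 2 [32.5°–88.7°] cycloidal, h=7: θ=45.5° here. β=13, B=56.2. 7·(0.2313 − sin(2π·0.2313)/(2π)) = 0.5128 → s = 18.5128

18.5128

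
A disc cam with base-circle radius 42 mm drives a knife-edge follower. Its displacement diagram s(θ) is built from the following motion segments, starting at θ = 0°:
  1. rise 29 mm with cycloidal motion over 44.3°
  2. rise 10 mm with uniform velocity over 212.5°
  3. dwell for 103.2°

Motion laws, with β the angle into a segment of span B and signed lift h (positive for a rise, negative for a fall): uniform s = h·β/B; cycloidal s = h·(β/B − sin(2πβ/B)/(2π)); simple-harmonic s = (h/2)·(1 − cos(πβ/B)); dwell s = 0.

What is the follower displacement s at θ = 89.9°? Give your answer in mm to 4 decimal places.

seg 1 [0°–44.3°] cycloidal, h=29: full span → s += 29 → s = 29.0000
seg 2 [44.3°–256.8°] uniform, h=10: θ=89.9° here. β=45.6, B=212.5. 10·45.6/212.5 = 2.1459 → s = 31.1459

31.1459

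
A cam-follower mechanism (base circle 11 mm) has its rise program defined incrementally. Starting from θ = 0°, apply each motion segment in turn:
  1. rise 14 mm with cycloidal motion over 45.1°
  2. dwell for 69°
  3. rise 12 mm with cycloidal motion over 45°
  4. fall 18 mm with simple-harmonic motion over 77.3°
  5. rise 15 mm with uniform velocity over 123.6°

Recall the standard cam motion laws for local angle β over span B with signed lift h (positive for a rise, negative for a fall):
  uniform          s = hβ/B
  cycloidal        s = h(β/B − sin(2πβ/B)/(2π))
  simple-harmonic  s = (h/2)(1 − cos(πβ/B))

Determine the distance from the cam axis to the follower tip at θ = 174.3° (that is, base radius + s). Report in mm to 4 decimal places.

seg 1 [0°–45.1°] cycloidal, h=14: full span → s += 14 → s = 14.0000
seg 2 [45.1°–114.1°] dwell: s stays 14.0000
seg 3 [114.1°–159.1°] cycloidal, h=12: full span → s += 12 → s = 26.0000
seg 4 [159.1°–236.4°] simple-harmonic, h=-18: θ=174.3° here. β=15.2, B=77.3. -18/2·(1 − cos(π·0.1966)) = -1.6634 → s = 24.3366
radial distance = base radius + s = 11 + 24.3366 = 35.3366

35.3366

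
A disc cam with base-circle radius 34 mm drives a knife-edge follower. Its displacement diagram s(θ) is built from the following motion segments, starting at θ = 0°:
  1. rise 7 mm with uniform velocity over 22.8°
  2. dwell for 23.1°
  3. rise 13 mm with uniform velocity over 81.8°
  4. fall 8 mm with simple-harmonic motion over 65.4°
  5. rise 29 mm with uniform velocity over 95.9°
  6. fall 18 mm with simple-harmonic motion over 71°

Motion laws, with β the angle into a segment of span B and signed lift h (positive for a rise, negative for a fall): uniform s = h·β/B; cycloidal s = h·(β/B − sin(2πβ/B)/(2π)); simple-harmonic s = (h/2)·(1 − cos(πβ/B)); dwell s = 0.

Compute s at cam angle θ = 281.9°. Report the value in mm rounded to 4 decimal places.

seg 1 [0°–22.8°] uniform, h=7: full span → s += 7 → s = 7.0000
seg 2 [22.8°–45.9°] dwell: s stays 7.0000
seg 3 [45.9°–127.7°] uniform, h=13: full span → s += 13 → s = 20.0000
seg 4 [127.7°–193.1°] simple-harmonic, h=-8: full span → s += -8 → s = 12.0000
seg 5 [193.1°–289°] uniform, h=29: θ=281.9° here. β=88.8, B=95.9. 29·88.8/95.9 = 26.8530 → s = 38.8530

38.8530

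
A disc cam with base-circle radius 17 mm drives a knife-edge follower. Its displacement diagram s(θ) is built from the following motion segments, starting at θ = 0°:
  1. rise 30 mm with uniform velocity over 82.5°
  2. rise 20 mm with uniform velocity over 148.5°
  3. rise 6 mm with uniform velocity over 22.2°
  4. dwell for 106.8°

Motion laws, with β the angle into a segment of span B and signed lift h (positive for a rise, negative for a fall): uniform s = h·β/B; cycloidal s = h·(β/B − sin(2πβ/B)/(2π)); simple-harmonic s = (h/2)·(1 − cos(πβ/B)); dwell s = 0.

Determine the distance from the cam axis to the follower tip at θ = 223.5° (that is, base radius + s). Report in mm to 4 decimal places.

seg 1 [0°–82.5°] uniform, h=30: full span → s += 30 → s = 30.0000
seg 2 [82.5°–231°] uniform, h=20: θ=223.5° here. β=141, B=148.5. 20·141/148.5 = 18.9899 → s = 48.9899
radial distance = base radius + s = 17 + 48.9899 = 65.9899

65.9899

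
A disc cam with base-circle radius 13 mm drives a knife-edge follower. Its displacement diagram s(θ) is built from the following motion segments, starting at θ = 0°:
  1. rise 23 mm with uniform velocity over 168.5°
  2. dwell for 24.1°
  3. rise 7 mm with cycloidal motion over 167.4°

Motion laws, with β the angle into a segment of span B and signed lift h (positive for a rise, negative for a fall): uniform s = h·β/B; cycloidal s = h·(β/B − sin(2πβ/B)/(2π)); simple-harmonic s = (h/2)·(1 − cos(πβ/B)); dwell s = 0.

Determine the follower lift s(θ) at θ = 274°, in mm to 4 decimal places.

seg 1 [0°–168.5°] uniform, h=23: full span → s += 23 → s = 23.0000
seg 2 [168.5°–192.6°] dwell: s stays 23.0000
seg 3 [192.6°–360°] cycloidal, h=7: θ=274° here. β=81.4, B=167.4. 7·(0.4863 − sin(2π·0.4863)/(2π)) = 3.3078 → s = 26.3078

26.3078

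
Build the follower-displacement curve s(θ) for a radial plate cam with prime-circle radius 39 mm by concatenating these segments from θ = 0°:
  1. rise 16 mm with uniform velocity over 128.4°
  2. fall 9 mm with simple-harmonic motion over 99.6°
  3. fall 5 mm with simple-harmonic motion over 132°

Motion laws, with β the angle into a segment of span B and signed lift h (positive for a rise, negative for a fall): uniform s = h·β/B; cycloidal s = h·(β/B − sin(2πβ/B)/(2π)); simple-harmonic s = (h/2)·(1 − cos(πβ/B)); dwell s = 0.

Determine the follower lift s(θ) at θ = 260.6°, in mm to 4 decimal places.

seg 1 [0°–128.4°] uniform, h=16: full span → s += 16 → s = 16.0000
seg 2 [128.4°–228°] simple-harmonic, h=-9: full span → s += -9 → s = 7.0000
seg 3 [228°–360°] simple-harmonic, h=-5: θ=260.6° here. β=32.6, B=132. -5/2·(1 − cos(π·0.2470)) = -0.7155 → s = 6.2845

6.2845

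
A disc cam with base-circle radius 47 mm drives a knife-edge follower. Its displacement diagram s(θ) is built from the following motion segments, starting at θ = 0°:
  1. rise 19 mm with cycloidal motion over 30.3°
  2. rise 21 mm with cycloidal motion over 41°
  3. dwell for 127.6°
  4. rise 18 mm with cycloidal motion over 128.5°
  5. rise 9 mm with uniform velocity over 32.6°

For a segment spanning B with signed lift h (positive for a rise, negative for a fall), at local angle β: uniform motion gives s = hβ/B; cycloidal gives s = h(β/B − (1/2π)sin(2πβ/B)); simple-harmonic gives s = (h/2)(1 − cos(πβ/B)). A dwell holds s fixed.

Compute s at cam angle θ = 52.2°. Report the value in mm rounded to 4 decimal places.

seg 1 [0°–30.3°] cycloidal, h=19: full span → s += 19 → s = 19.0000
seg 2 [30.3°–71.3°] cycloidal, h=21: θ=52.2° here. β=21.9, B=41. 21·(0.5341 − sin(2π·0.5341)/(2π)) = 11.9287 → s = 30.9287

30.9287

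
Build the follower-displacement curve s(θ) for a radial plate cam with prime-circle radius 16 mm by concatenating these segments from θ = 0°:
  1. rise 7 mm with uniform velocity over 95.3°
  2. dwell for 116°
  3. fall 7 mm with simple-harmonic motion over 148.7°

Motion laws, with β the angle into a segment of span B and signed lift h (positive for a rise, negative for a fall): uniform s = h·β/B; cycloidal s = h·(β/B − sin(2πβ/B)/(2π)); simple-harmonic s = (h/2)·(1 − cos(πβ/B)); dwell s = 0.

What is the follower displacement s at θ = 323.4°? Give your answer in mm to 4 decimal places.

seg 1 [0°–95.3°] uniform, h=7: full span → s += 7 → s = 7.0000
seg 2 [95.3°–211.3°] dwell: s stays 7.0000
seg 3 [211.3°–360°] simple-harmonic, h=-7: θ=323.4° here. β=112.1, B=148.7. -7/2·(1 − cos(π·0.7539)) = -6.0048 → s = 0.9952

0.9952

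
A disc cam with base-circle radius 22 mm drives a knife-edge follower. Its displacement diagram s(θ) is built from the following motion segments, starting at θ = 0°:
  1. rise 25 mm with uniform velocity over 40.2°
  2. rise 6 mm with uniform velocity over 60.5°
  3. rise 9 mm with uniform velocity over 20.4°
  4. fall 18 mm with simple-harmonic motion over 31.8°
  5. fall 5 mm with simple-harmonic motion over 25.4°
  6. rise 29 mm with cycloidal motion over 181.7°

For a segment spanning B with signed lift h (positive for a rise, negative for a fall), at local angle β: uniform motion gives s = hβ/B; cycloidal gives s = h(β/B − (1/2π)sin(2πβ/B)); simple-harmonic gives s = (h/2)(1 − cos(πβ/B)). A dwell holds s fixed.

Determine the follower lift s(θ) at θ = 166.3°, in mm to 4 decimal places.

seg 1 [0°–40.2°] uniform, h=25: full span → s += 25 → s = 25.0000
seg 2 [40.2°–100.7°] uniform, h=6: full span → s += 6 → s = 31.0000
seg 3 [100.7°–121.1°] uniform, h=9: full span → s += 9 → s = 40.0000
seg 4 [121.1°–152.9°] simple-harmonic, h=-18: full span → s += -18 → s = 22.0000
seg 5 [152.9°–178.3°] simple-harmonic, h=-5: θ=166.3° here. β=13.4, B=25.4. -5/2·(1 − cos(π·0.5276)) = -2.7162 → s = 19.2838

19.2838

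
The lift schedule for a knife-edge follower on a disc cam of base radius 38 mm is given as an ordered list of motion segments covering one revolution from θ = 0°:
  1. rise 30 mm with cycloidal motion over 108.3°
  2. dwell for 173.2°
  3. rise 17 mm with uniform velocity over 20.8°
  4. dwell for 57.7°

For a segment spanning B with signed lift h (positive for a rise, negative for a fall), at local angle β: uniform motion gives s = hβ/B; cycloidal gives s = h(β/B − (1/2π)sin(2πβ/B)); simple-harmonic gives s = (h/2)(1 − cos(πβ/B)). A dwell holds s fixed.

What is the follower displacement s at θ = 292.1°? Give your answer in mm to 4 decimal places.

seg 1 [0°–108.3°] cycloidal, h=30: full span → s += 30 → s = 30.0000
seg 2 [108.3°–281.5°] dwell: s stays 30.0000
seg 3 [281.5°–302.3°] uniform, h=17: θ=292.1° here. β=10.6, B=20.8. 17·10.6/20.8 = 8.6635 → s = 38.6635

38.6635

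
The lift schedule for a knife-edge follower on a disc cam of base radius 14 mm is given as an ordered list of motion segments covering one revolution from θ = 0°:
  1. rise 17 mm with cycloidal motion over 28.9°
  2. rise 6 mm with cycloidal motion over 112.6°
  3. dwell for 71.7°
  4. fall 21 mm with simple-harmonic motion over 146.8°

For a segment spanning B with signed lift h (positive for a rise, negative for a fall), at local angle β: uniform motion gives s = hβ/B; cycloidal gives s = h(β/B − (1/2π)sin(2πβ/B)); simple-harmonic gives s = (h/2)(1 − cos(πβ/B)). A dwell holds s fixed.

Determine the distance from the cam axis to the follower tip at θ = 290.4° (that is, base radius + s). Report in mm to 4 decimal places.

seg 1 [0°–28.9°] cycloidal, h=17: full span → s += 17 → s = 17.0000
seg 2 [28.9°–141.5°] cycloidal, h=6: full span → s += 6 → s = 23.0000
seg 3 [141.5°–213.2°] dwell: s stays 23.0000
seg 4 [213.2°–360°] simple-harmonic, h=-21: θ=290.4° here. β=77.2, B=146.8. -21/2·(1 − cos(π·0.5259)) = -11.3529 → s = 11.6471
radial distance = base radius + s = 14 + 11.6471 = 25.6471

25.6471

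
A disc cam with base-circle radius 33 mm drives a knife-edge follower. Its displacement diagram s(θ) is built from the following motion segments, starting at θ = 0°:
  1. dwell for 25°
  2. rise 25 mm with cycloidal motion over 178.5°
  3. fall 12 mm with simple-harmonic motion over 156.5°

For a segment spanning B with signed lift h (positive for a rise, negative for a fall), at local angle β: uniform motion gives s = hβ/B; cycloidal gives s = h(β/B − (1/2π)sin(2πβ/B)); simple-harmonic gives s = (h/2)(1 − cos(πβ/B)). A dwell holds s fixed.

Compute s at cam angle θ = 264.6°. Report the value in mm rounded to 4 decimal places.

seg 1 [0°–25°] dwell: s stays 0.0000
seg 2 [25°–203.5°] cycloidal, h=25: full span → s += 25 → s = 25.0000
seg 3 [203.5°–360°] simple-harmonic, h=-12: θ=264.6° here. β=61.1, B=156.5. -12/2·(1 − cos(π·0.3904)) = -3.9749 → s = 21.0251

21.0251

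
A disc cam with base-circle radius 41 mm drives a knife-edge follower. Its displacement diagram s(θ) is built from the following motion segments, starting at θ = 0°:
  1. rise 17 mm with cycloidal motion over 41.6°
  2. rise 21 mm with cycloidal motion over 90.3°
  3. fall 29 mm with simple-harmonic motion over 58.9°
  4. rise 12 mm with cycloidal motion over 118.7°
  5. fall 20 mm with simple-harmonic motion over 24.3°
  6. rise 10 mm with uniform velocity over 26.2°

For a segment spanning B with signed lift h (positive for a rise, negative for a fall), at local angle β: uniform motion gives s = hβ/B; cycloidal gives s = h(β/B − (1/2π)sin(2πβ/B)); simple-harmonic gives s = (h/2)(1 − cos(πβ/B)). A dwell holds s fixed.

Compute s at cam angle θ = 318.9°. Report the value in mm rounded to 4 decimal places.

seg 1 [0°–41.6°] cycloidal, h=17: full span → s += 17 → s = 17.0000
seg 2 [41.6°–131.9°] cycloidal, h=21: full span → s += 21 → s = 38.0000
seg 3 [131.9°–190.8°] simple-harmonic, h=-29: full span → s += -29 → s = 9.0000
seg 4 [190.8°–309.5°] cycloidal, h=12: full span → s += 12 → s = 21.0000
seg 5 [309.5°–333.8°] simple-harmonic, h=-20: θ=318.9° here. β=9.4, B=24.3. -20/2·(1 − cos(π·0.3868)) = -6.5191 → s = 14.4809

14.4809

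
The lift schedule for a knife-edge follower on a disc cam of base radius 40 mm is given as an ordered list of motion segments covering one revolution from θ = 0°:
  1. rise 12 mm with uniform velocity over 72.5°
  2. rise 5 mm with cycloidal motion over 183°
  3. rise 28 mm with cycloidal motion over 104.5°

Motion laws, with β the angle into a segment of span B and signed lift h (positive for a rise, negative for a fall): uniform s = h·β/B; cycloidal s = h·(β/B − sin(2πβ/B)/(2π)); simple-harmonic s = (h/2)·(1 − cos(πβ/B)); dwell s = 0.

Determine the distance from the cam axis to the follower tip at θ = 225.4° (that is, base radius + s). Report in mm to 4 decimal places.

seg 1 [0°–72.5°] uniform, h=12: full span → s += 12 → s = 12.0000
seg 2 [72.5°–255.5°] cycloidal, h=5: θ=225.4° here. β=152.9, B=183. 5·(0.8355 − sin(2π·0.8355)/(2π)) = 4.8612 → s = 16.8612
radial distance = base radius + s = 40 + 16.8612 = 56.8612

56.8612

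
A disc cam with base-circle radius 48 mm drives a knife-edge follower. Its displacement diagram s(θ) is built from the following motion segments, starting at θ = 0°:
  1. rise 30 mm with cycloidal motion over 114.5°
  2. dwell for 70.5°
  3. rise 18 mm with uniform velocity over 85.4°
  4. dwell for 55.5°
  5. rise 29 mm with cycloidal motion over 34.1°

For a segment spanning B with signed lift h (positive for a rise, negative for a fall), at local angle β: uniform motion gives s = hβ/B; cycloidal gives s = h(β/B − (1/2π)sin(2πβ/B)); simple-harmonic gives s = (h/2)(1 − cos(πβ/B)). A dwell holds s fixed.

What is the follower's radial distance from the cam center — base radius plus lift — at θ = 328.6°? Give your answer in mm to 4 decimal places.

seg 1 [0°–114.5°] cycloidal, h=30: full span → s += 30 → s = 30.0000
seg 2 [114.5°–185°] dwell: s stays 30.0000
seg 3 [185°–270.4°] uniform, h=18: full span → s += 18 → s = 48.0000
seg 4 [270.4°–325.9°] dwell: s stays 48.0000
seg 5 [325.9°–360°] cycloidal, h=29: θ=328.6° here. β=2.7, B=34.1. 29·(0.0792 − sin(2π·0.0792)/(2π)) = 0.0936 → s = 48.0936
radial distance = base radius + s = 48 + 48.0936 = 96.0936

96.0936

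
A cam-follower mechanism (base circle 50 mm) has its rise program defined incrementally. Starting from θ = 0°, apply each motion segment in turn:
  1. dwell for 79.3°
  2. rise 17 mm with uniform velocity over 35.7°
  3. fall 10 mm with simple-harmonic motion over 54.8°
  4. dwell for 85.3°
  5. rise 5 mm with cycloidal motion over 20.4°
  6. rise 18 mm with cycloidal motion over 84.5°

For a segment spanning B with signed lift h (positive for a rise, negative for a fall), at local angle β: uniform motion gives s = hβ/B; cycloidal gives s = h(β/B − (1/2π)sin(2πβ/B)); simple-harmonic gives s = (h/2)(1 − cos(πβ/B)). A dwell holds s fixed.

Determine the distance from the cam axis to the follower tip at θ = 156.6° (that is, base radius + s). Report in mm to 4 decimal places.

seg 1 [0°–79.3°] dwell: s stays 0.0000
seg 2 [79.3°–115°] uniform, h=17: full span → s += 17 → s = 17.0000
seg 3 [115°–169.8°] simple-harmonic, h=-10: θ=156.6° here. β=41.6, B=54.8. -10/2·(1 − cos(π·0.7591)) = -8.6354 → s = 8.3646
radial distance = base radius + s = 50 + 8.3646 = 58.3646

58.3646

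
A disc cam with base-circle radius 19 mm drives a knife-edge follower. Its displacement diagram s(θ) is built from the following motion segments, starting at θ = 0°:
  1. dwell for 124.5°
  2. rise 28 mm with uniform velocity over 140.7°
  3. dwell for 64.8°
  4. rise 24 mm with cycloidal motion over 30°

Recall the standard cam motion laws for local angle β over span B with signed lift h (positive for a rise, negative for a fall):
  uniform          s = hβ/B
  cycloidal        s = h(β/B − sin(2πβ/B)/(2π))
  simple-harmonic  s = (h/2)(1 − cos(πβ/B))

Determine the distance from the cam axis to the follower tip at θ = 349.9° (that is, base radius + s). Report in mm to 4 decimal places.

seg 1 [0°–124.5°] dwell: s stays 0.0000
seg 2 [124.5°–265.2°] uniform, h=28: full span → s += 28 → s = 28.0000
seg 3 [265.2°–330°] dwell: s stays 28.0000
seg 4 [330°–360°] cycloidal, h=24: θ=349.9° here. β=19.9, B=30. 24·(0.6633 − sin(2π·0.6633)/(2π)) = 19.1873 → s = 47.1873
radial distance = base radius + s = 19 + 47.1873 = 66.1873

66.1873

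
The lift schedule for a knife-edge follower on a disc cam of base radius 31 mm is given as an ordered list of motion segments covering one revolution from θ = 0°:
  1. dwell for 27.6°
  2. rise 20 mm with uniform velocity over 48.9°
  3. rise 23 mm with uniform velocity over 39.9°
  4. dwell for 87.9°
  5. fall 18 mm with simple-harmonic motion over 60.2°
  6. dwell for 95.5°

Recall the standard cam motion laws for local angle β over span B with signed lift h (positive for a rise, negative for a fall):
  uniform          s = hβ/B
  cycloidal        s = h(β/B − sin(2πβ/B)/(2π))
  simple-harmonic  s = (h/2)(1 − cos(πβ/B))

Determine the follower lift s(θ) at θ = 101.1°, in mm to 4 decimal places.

seg 1 [0°–27.6°] dwell: s stays 0.0000
seg 2 [27.6°–76.5°] uniform, h=20: full span → s += 20 → s = 20.0000
seg 3 [76.5°–116.4°] uniform, h=23: θ=101.1° here. β=24.6, B=39.9. 23·24.6/39.9 = 14.1805 → s = 34.1805

34.1805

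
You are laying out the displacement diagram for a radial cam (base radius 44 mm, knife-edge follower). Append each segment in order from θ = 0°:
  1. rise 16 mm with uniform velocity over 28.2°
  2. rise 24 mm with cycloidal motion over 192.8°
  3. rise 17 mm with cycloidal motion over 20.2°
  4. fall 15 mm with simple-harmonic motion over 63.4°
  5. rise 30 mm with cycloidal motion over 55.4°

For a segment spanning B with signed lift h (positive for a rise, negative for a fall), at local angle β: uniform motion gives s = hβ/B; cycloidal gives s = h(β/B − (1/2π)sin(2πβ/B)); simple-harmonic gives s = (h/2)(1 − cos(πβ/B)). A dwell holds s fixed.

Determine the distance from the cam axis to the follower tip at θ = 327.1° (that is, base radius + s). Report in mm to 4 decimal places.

seg 1 [0°–28.2°] uniform, h=16: full span → s += 16 → s = 16.0000
seg 2 [28.2°–221°] cycloidal, h=24: full span → s += 24 → s = 40.0000
seg 3 [221°–241.2°] cycloidal, h=17: full span → s += 17 → s = 57.0000
seg 4 [241.2°–304.6°] simple-harmonic, h=-15: full span → s += -15 → s = 42.0000
seg 5 [304.6°–360°] cycloidal, h=30: θ=327.1° here. β=22.5, B=55.4. 30·(0.4061 − sin(2π·0.4061)/(2π)) = 9.5286 → s = 51.5286
radial distance = base radius + s = 44 + 51.5286 = 95.5286

95.5286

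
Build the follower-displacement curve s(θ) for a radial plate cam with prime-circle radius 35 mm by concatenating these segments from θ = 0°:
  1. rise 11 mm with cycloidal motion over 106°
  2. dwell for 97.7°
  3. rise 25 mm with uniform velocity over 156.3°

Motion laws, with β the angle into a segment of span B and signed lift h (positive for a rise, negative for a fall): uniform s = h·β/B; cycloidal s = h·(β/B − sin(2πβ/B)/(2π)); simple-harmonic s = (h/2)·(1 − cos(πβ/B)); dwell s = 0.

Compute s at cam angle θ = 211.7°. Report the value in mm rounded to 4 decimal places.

seg 1 [0°–106°] cycloidal, h=11: full span → s += 11 → s = 11.0000
seg 2 [106°–203.7°] dwell: s stays 11.0000
seg 3 [203.7°–360°] uniform, h=25: θ=211.7° here. β=8, B=156.3. 25·8/156.3 = 1.2796 → s = 12.2796

12.2796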